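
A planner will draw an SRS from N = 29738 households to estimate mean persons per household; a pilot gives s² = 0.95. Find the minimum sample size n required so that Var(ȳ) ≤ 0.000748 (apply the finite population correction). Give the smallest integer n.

Without fpc, n₀ = s²/D = 0.95/0.000748 = 1270.0535.
With fpc, (1 − n/N)·s²/n ≤ D requires n ≥ n₀/(1 + n₀/N) = 1270.0535/(1 + 1270.0535/29738) = 1218.0336.
Rounding up, n = 1219.

1219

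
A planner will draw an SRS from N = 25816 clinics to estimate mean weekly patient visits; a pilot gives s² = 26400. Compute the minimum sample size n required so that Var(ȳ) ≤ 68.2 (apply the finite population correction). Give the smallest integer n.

382

Without fpc, n₀ = s²/D = 26400/68.2 = 387.0968.
With fpc, (1 − n/N)·s²/n ≤ D requires n ≥ n₀/(1 + n₀/N) = 387.0968/(1 + 387.0968/25816) = 381.3782.
Rounding up, n = 382.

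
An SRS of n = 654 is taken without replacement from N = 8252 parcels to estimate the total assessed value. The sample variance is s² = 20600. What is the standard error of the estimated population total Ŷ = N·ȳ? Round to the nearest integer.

Var(Ŷ) = N²·Var(ȳ) = N²·(1 − n/N)·s²/n.
f = 654/8252 = 0.07925351; Var(ȳ) = 0.92074649·20600/654 = 29.002106.
Var(Ŷ) = 8252² · 29.002106 = 1.974913 × 10^9.
SE(Ŷ) = √(1.974913 × 10^9) = 44440.

44440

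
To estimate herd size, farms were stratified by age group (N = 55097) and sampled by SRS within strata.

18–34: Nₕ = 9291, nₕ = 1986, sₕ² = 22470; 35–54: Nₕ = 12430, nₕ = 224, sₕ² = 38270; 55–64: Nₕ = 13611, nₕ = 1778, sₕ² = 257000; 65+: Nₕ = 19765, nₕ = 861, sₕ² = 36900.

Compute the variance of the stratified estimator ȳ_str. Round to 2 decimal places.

21.74

Var(ȳ_str) = Σₕ Wₕ²(1 − fₕ)sₕ²/nₕ with Wₕ = Nₕ/N, N = 55097.
18–34: Wₕ = 0.16862987; term = 0.16862987²·(1 − 0.21375525)·22470/1986 = 0.25295927.
35–54: Wₕ = 0.22560212; term = 0.22560212²·(1 − 0.01802092)·38270/224 = 8.5388431.
55–64: Wₕ = 0.24703704; term = 0.24703704²·(1 − 0.13062964)·257000/1778 = 7.6688521.
65+: Wₕ = 0.35873097; term = 0.35873097²·(1 − 0.04356185)·36900/861 = 5.2749438.
Sum = 21.735598.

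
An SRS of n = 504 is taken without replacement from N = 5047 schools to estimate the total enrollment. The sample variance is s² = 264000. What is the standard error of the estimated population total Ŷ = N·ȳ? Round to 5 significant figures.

109590

Var(Ŷ) = N²·Var(ȳ) = N²·(1 − n/N)·s²/n.
f = 504/5047 = 0.09986130; Var(ȳ) = 0.90013870·264000/504 = 471.50122.
Var(Ŷ) = 5047² · 471.50122 = 1.2010178 × 10^10.
SE(Ŷ) = √(1.2010178 × 10^10) = 109590.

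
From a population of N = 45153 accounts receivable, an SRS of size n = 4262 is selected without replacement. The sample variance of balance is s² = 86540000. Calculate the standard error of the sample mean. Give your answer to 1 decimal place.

135.6

Under SRS without replacement, Var(ȳ) = (1 − f)·s²/n with f = n/N = 4262/45153 = 0.09439018.
Var(ȳ) = (1 − 0.09439018)·86540000/4262 = 0.90560982·20305.021 = 18388.426.
SE(ȳ) = √(18388.426) = 135.6.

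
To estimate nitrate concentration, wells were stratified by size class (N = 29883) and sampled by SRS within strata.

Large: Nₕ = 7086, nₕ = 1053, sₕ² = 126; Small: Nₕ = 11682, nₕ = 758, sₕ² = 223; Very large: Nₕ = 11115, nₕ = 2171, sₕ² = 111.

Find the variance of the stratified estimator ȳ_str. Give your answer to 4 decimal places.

0.0535

Var(ȳ_str) = Σₕ Wₕ²(1 − fₕ)sₕ²/nₕ with Wₕ = Nₕ/N, N = 29883.
Large: Wₕ = 0.23712479; term = 0.23712479²·(1 − 0.14860288)·126/1053 = 0.005728333.
Small: Wₕ = 0.39092461; term = 0.39092461²·(1 − 0.06488615)·223/758 = 0.04204227.
Very large: Wₕ = 0.37195061; term = 0.37195061²·(1 − 0.19532164)·111/2171 = 0.0056918838.
Sum = 0.053462487.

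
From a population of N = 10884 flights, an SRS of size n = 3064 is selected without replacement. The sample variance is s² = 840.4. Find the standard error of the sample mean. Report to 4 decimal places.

0.4439

Under SRS without replacement, Var(ȳ) = (1 − f)·s²/n with f = n/N = 3064/10884 = 0.28151415.
Var(ȳ) = (1 − 0.28151415)·840.4/3064 = 0.71848585·0.27428198 = 0.19706772.
SE(ȳ) = √(0.19706772) = 0.4439.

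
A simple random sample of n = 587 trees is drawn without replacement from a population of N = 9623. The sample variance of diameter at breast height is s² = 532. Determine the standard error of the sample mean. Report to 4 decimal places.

0.9225

Under SRS without replacement, Var(ȳ) = (1 − f)·s²/n with f = n/N = 587/9623 = 0.06099969.
Var(ȳ) = (1 − 0.06099969)·532/587 = 0.93900031·0.90630324 = 0.85101902.
SE(ȳ) = √(0.85101902) = 0.9225.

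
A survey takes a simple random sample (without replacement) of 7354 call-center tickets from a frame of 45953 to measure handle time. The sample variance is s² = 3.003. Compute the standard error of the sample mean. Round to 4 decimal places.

Under SRS without replacement, Var(ȳ) = (1 − f)·s²/n with f = n/N = 7354/45953 = 0.16003308.
Var(ȳ) = (1 − 0.16003308)·3.003/7354 = 0.83996692·4.083492 × 10^-4 = 3.4299982 × 10^-4.
SE(ȳ) = √(3.4299982 × 10^-4) = 0.0185.

0.0185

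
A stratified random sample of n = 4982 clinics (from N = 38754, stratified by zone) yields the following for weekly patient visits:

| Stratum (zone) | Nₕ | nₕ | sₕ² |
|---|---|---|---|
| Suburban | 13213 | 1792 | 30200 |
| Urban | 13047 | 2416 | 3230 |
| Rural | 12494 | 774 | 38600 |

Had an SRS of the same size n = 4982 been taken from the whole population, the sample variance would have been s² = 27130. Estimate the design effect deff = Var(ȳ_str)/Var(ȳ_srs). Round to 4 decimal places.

Var(ȳ_str) = Σ Wₕ²(1−fₕ)sₕ²/nₕ with Wₕ = Nₕ/38754:
  Suburban: (13213/38754)²·(1−1792/13213)·30200/1792 = 1.6933293
  Urban: (13047/38754)²·(1−2416/13047)·3230/2416 = 0.12346882
  Rural: (12494/38754)²·(1−774/12494)·38600/774 = 4.8623071
  → Var(ȳ_str) = 6.6791052.
Var(ȳ_srs) = (1 − 4982/38754)·27130/4982 = 4.7455474.
deff = 6.6791052 / 4.7455474 = 1.4074.

1.4074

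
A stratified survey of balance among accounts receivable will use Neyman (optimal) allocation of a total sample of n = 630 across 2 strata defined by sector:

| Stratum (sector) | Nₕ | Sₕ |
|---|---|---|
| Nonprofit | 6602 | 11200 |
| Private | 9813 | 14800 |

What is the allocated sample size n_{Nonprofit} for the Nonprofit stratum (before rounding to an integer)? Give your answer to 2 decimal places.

Neyman allocation: nₕ = n·NₕSₕ / Σⱼ NⱼSⱼ.
Σ NⱼSⱼ = 6602·11200 + 9813·14800 = 2.191748 × 10^8.
n_{Nonprofit} = 630·6602·11200 / (2.191748 × 10^8) = 212.54.

212.54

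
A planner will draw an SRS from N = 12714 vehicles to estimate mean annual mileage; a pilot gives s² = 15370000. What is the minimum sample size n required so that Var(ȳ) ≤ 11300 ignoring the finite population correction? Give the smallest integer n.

Without fpc, n₀ = s²/D = 15370000/11300 = 1360.1770.
Rounding up, n = 1361.

1361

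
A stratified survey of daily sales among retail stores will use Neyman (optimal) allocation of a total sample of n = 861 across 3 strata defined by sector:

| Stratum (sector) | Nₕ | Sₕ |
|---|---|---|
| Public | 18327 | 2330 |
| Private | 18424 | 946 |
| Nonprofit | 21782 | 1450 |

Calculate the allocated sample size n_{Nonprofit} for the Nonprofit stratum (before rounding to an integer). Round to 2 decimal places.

Neyman allocation: nₕ = n·NₕSₕ / Σⱼ NⱼSⱼ.
Σ NⱼSⱼ = 18327·2330 + 18424·946 + 21782·1450 = 9.1714914 × 10^7.
n_{Nonprofit} = 861·21782·1450 / (9.1714914 × 10^7) = 296.50.

296.50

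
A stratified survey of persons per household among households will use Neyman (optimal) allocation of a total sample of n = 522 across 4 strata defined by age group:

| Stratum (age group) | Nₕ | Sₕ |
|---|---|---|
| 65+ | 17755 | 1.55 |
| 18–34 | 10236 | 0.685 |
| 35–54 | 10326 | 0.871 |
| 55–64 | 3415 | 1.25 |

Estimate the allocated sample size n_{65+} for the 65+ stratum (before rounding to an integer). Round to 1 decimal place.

Neyman allocation: nₕ = n·NₕSₕ / Σⱼ NⱼSⱼ.
Σ NⱼSⱼ = 17755·1.55 + 10236·0.685 + 10326·0.871 + 3415·1.25 = 47794.606.
n_{65+} = 522·17755·1.55 / 47794.606 = 300.6.

300.6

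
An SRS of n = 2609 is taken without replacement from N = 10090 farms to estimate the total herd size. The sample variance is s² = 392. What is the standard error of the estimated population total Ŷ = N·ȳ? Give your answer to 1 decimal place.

Var(Ŷ) = N²·Var(ȳ) = N²·(1 − n/N)·s²/n.
f = 2609/10090 = 0.25857284; Var(ȳ) = 0.74142716·392/2609 = 0.11139879.
Var(Ŷ) = 10090² · 0.11139879 = 1.1341299 × 10^7.
SE(Ŷ) = √(1.1341299 × 10^7) = 3367.7.

3367.7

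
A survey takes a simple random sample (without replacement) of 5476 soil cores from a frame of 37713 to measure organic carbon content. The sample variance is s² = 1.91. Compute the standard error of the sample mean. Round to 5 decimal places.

0.01727

Under SRS without replacement, Var(ȳ) = (1 − f)·s²/n with f = n/N = 5476/37713 = 0.14520192.
Var(ȳ) = (1 − 0.14520192)·1.91/5476 = 0.85479808·3.4879474 × 10^-4 = 2.9814907 × 10^-4.
SE(ȳ) = √(2.9814907 × 10^-4) = 0.01727.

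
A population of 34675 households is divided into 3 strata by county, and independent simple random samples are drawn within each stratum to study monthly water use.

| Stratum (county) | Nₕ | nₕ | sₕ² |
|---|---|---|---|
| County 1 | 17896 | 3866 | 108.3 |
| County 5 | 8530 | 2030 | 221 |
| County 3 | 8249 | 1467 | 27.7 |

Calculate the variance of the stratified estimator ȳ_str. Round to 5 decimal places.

Var(ȳ_str) = Σₕ Wₕ²(1 − fₕ)sₕ²/nₕ with Wₕ = Nₕ/N, N = 34675.
County 1: Wₕ = 0.51610671; term = 0.51610671²·(1 − 0.21602593)·108.3/3866 = 0.0058498847.
County 5: Wₕ = 0.24599856; term = 0.24599856²·(1 − 0.23798359)·221/2030 = 0.0050202539.
County 3: Wₕ = 0.23789474; term = 0.23789474²·(1 − 0.17783974)·27.7/1467 = 8.7856886 × 10^-4.
Sum = 0.011748707.

0.01175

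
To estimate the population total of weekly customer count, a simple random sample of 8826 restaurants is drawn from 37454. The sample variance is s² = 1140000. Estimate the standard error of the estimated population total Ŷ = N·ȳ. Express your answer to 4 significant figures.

372100

Var(Ŷ) = N²·Var(ȳ) = N²·(1 − n/N)·s²/n.
f = 8826/37454 = 0.23564906; Var(ȳ) = 0.76435094·1140000/8826 = 98.726498.
Var(Ŷ) = 37454² · 98.726498 = 1.3849374 × 10^11.
SE(Ŷ) = √(1.3849374 × 10^11) = 372100.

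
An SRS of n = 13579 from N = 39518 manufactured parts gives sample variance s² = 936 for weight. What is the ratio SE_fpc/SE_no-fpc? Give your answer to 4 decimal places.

f = n/N = 13579/39518 = 0.34361557.
SE_no-fpc = √(s²/n) = 0.26254517; SE_fpc = √((1−f)s²/n) = 0.21270768.
Ratio = √(1−f) = 0.81017556.

0.8102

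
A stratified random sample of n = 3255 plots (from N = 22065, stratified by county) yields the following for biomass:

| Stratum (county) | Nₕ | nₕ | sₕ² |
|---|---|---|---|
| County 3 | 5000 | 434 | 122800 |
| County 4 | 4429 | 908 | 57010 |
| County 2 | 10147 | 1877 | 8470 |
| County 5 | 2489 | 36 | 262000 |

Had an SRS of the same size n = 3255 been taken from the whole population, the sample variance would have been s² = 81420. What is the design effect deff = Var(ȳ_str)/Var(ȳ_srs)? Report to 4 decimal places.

5.0330

Var(ȳ_str) = Σ Wₕ²(1−fₕ)sₕ²/nₕ with Wₕ = Nₕ/22065:
  County 3: (5000/22065)²·(1−434/5000)·122800/434 = 13.268037
  County 4: (4429/22065)²·(1−908/4429)·57010/908 = 2.0110786
  County 2: (10147/22065)²·(1−1877/10147)·8470/1877 = 0.77777583
  County 5: (2489/22065)²·(1−36/2489)·262000/36 = 91.266915
  → Var(ȳ_str) = 107.32381.
Var(ȳ_srs) = (1 − 3255/22065)·81420/3255 = 21.323818.
deff = 107.32381 / 21.323818 = 5.0330.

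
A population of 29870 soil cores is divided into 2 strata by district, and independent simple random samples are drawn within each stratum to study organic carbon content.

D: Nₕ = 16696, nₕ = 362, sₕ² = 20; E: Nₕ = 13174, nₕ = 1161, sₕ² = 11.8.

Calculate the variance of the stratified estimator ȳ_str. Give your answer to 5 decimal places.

0.01869

Var(ȳ_str) = Σₕ Wₕ²(1 − fₕ)sₕ²/nₕ with Wₕ = Nₕ/N, N = 29870.
D: Wₕ = 0.55895547; term = 0.55895547²·(1 − 0.02168184)·20/362 = 0.016887135.
E: Wₕ = 0.44104453; term = 0.44104453²·(1 − 0.08812813)·11.8/1161 = 0.0018028039.
Sum = 0.018689939.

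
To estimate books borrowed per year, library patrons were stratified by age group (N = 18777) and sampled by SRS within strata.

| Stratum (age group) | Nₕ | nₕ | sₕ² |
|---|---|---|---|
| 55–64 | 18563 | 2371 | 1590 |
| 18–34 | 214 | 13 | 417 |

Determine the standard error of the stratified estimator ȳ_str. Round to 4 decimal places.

Var(ȳ_str) = Σₕ Wₕ²(1 − fₕ)sₕ²/nₕ with Wₕ = Nₕ/N, N = 18777.
55–64: Wₕ = 0.98860308; term = 0.98860308²·(1 − 0.12772720)·1590/2371 = 0.57169161.
18–34: Wₕ = 0.01139692; term = 0.01139692²·(1 − 0.06074766)·417/13 = 0.0039133629.
Sum = 0.57560497.
SE = √(0.57560497) = 0.7587.

0.7587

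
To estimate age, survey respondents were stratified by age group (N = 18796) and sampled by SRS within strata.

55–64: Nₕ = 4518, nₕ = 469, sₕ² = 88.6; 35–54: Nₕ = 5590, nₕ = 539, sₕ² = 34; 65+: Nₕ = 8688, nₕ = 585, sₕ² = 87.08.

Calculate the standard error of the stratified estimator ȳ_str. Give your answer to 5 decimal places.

Var(ȳ_str) = Σₕ Wₕ²(1 − fₕ)sₕ²/nₕ with Wₕ = Nₕ/N, N = 18796.
55–64: Wₕ = 0.24037029; term = 0.24037029²·(1 − 0.10380699)·88.6/469 = 0.0097819178.
35–54: Wₕ = 0.29740370; term = 0.29740370²·(1 − 0.09642218)·34/539 = 0.0050413686.
65+: Wₕ = 0.46222601; term = 0.46222601²·(1 − 0.06733425)·87.08/585 = 0.029661788.
Sum = 0.044485074.
SE = √(0.044485074) = 0.21091.

0.21091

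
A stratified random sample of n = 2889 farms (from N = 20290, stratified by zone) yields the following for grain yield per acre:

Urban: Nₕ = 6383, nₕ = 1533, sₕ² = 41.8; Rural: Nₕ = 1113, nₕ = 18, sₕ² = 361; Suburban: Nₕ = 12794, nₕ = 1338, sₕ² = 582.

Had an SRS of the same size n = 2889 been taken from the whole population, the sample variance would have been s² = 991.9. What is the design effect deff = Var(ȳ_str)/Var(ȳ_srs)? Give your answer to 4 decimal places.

0.7345

Var(ȳ_str) = Σ Wₕ²(1−fₕ)sₕ²/nₕ with Wₕ = Nₕ/20290:
  Urban: (6383/20290)²·(1−1533/6383)·41.8/1533 = 0.0020503907
  Rural: (1113/20290)²·(1−18/1113)·361/18 = 0.059371755
  Suburban: (12794/20290)²·(1−1338/12794)·582/1338 = 0.15486102
  → Var(ȳ_str) = 0.21628317.
Var(ȳ_srs) = (1 − 2889/20290)·991.9/2889 = 0.29445064.
deff = 0.21628317 / 0.29445064 = 0.7345.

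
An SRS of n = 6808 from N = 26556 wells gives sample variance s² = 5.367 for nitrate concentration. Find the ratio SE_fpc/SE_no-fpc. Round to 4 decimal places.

0.8623

f = n/N = 6808/26556 = 0.25636391.
SE_no-fpc = √(s²/n) = 0.028077344; SE_fpc = √((1−f)s²/n) = 0.024212312.
Ratio = √(1−f) = 0.86234337.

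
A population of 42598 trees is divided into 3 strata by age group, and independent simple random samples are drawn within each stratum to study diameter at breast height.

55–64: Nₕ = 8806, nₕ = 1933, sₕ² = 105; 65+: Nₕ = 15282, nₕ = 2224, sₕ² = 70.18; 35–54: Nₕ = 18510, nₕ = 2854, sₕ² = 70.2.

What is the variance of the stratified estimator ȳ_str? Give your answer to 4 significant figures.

0.009210

Var(ȳ_str) = Σₕ Wₕ²(1 − fₕ)sₕ²/nₕ with Wₕ = Nₕ/N, N = 42598.
55–64: Wₕ = 0.20672332; term = 0.20672332²·(1 − 0.21950943)·105/1933 = 0.0018117741.
65+: Wₕ = 0.35874924; term = 0.35874924²·(1 − 0.14553069)·70.18/2224 = 0.0034702201.
35–54: Wₕ = 0.43452744; term = 0.43452744²·(1 − 0.15418693)·70.2/2854 = 0.0039281852.
Sum = 0.0092101794.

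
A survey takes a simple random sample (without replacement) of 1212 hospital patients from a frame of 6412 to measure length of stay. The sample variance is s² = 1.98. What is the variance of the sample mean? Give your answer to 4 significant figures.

0.001325

Under SRS without replacement, Var(ȳ) = (1 − f)·s²/n with f = n/N = 1212/6412 = 0.18902059.
Var(ȳ) = (1 − 0.18902059)·1.98/1212 = 0.81097941·0.0016336634 = 0.0013248674.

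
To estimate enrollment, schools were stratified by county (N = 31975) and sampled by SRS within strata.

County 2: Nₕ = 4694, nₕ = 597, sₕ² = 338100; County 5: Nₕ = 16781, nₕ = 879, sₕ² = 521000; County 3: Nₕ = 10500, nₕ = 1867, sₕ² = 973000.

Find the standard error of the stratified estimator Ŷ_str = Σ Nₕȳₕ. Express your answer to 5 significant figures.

Var(Ŷ_str) = Σₕ Nₕ²(1 − fₕ)sₕ²/nₕ.
County 2: 4694²·(1 − 597/4694)·338100/597 = 1.0891304 × 10^10.
County 5: 16781²·(1 − 879/16781)·521000/879 = 1.5816793 × 10^11.
County 3: 10500²·(1 − 1867/10500)·973000/1867 = 4.7241052 × 10^10.
Sum = 2.1630029 × 10^11.
SE = √(2.1630029 × 10^11) = 465080.

465080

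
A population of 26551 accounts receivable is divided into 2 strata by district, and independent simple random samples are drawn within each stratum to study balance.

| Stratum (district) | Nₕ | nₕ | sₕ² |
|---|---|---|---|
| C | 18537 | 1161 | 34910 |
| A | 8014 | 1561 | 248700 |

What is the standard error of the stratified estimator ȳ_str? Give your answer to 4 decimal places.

Var(ȳ_str) = Σₕ Wₕ²(1 − fₕ)sₕ²/nₕ with Wₕ = Nₕ/N, N = 26551.
C: Wₕ = 0.69816579; term = 0.69816579²·(1 − 0.06263149)·34910/1161 = 13.738684.
A: Wₕ = 0.30183421; term = 0.30183421²·(1 − 0.19478413)·248700/1561 = 11.687513.
Sum = 25.426197.
SE = √(25.426197) = 5.0424.

5.0424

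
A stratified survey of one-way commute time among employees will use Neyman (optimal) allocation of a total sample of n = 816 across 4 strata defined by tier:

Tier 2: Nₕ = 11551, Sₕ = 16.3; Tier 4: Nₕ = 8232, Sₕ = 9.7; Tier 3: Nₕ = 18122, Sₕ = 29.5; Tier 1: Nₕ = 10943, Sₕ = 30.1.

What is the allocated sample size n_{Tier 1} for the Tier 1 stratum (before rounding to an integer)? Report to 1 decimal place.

Neyman allocation: nₕ = n·NₕSₕ / Σⱼ NⱼSⱼ.
Σ NⱼSⱼ = 11551·16.3 + 8232·9.7 + 18122·29.5 + 10943·30.1 = 1.132115 × 10^6.
n_{Tier 1} = 816·10943·30.1 / (1.132115 × 10^6) = 237.4.

237.4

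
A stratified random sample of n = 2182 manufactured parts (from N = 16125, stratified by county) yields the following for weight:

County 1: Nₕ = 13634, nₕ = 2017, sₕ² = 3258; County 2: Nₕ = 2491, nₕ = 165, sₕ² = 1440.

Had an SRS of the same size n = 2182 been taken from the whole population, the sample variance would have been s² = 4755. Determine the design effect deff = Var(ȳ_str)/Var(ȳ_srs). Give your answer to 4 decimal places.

0.6254

Var(ȳ_str) = Σ Wₕ²(1−fₕ)sₕ²/nₕ with Wₕ = Nₕ/16125:
  County 1: (13634/16125)²·(1−2017/13634)·3258/2017 = 0.98392731
  County 2: (2491/16125)²·(1−165/2491)·1440/165 = 0.19447444
  → Var(ȳ_str) = 1.1784018.
Var(ȳ_srs) = (1 − 2182/16125)·4755/2182 = 1.8843097.
deff = 1.1784018 / 1.8843097 = 0.6254.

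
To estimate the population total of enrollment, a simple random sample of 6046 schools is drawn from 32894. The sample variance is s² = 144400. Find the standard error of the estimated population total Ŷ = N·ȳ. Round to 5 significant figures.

145230

Var(Ŷ) = N²·Var(ȳ) = N²·(1 − n/N)·s²/n.
f = 6046/32894 = 0.18380252; Var(ȳ) = 0.81619748·144400/6046 = 19.493701.
Var(Ŷ) = 32894² · 19.493701 = 2.1092481 × 10^10.
SE(Ŷ) = √(2.1092481 × 10^10) = 145230.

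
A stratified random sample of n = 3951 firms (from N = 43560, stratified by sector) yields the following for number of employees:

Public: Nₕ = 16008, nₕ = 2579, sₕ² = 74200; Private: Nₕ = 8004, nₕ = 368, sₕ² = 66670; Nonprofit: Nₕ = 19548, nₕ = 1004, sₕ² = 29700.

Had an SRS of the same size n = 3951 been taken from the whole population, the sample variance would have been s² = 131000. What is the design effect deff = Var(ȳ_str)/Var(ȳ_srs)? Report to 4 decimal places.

Var(ȳ_str) = Σ Wₕ²(1−fₕ)sₕ²/nₕ with Wₕ = Nₕ/43560:
  Public: (16008/43560)²·(1−2579/16008)·74200/2579 = 3.2595494
  Private: (8004/43560)²·(1−368/8004)·66670/368 = 5.8355245
  Nonprofit: (19548/43560)²·(1−1004/19548)·29700/1004 = 5.651357
  → Var(ȳ_str) = 14.746431.
Var(ȳ_srs) = (1 − 3951/43560)·131000/3951 = 30.148817.
deff = 14.746431 / 30.148817 = 0.4891.

0.4891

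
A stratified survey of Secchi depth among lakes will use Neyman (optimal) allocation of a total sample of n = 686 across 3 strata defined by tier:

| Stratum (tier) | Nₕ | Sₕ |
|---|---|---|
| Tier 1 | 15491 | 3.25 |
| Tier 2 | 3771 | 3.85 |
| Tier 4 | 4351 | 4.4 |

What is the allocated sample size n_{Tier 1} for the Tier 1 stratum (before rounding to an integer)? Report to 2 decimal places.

Neyman allocation: nₕ = n·NₕSₕ / Σⱼ NⱼSⱼ.
Σ NⱼSⱼ = 15491·3.25 + 3771·3.85 + 4351·4.4 = 84008.5.
n_{Tier 1} = 686·15491·3.25 / 84008.5 = 411.12.

411.12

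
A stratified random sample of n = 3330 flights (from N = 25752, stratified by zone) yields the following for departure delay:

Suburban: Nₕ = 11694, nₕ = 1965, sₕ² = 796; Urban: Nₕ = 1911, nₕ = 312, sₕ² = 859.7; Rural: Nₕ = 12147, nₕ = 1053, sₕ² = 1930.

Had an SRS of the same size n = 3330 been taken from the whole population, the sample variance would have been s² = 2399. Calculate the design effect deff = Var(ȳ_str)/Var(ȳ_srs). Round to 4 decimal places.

0.7248

Var(ȳ_str) = Σ Wₕ²(1−fₕ)sₕ²/nₕ with Wₕ = Nₕ/25752:
  Suburban: (11694/25752)²·(1−1965/11694)·796/1965 = 0.069496011
  Urban: (1911/25752)²·(1−312/1911)·859.7/312 = 0.01269637
  Rural: (12147/25752)²·(1−1053/12147)·1930/1053 = 0.37244676
  → Var(ȳ_str) = 0.45463914.
Var(ȳ_srs) = (1 − 3330/25752)·2399/3330 = 0.62726261.
deff = 0.45463914 / 0.62726261 = 0.7248.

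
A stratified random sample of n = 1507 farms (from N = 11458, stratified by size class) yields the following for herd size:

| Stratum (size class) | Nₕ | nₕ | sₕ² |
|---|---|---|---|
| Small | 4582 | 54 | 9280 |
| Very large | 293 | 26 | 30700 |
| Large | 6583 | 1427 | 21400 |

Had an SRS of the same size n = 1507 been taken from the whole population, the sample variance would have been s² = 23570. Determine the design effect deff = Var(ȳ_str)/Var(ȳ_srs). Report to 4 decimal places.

Var(ȳ_str) = Σ Wₕ²(1−fₕ)sₕ²/nₕ with Wₕ = Nₕ/11458:
  Small: (4582/11458)²·(1−54/4582)·9280/54 = 27.158019
  Very large: (293/11458)²·(1−26/293)·30700/26 = 0.70360072
  Large: (6583/11458)²·(1−1427/6583)·21400/1427 = 3.8771172
  → Var(ȳ_str) = 31.738737.
Var(ȳ_srs) = (1 − 1507/11458)·23570/1507 = 13.583267.
deff = 31.738737 / 13.583267 = 2.3366.

2.3366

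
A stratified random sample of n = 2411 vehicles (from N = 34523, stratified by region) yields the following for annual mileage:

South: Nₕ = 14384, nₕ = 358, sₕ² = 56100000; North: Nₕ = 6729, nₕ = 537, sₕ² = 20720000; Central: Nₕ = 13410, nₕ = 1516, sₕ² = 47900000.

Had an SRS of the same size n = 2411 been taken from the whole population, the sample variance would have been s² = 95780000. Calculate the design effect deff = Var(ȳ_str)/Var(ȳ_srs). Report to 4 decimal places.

0.8688

Var(ȳ_str) = Σ Wₕ²(1−fₕ)sₕ²/nₕ with Wₕ = Nₕ/34523:
  South: (14384/34523)²·(1−358/14384)·56100000/358 = 26526.276
  North: (6729/34523)²·(1−537/6729)·20720000/537 = 1348.9004
  Central: (13410/34523)²·(1−1516/13410)·47900000/1516 = 4228.3991
  → Var(ȳ_str) = 32103.576.
Var(ȳ_srs) = (1 − 2411/34523)·95780000/2411 = 36951.872.
deff = 32103.576 / 36951.872 = 0.8688.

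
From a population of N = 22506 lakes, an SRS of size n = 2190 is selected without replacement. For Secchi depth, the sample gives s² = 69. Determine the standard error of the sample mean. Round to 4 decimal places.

0.1686

Under SRS without replacement, Var(ȳ) = (1 − f)·s²/n with f = n/N = 2190/22506 = 0.09730738.
Var(ȳ) = (1 − 0.09730738)·69/2190 = 0.90269262·0.031506849 = 0.028441.
SE(ȳ) = √(0.028441) = 0.1686.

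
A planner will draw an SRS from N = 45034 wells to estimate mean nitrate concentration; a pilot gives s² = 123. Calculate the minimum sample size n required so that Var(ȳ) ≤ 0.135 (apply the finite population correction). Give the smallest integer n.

894

Without fpc, n₀ = s²/D = 123/0.135 = 911.1111.
With fpc, (1 − n/N)·s²/n ≤ D requires n ≥ n₀/(1 + n₀/N) = 911.1111/(1 + 911.1111/45034) = 893.0434.
Rounding up, n = 894.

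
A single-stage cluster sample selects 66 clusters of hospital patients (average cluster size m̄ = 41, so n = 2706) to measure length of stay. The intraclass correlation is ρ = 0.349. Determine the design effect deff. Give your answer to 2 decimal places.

deff = 1 + (41 − 1)·0.349 = 1 + 13.96 = 14.96.

14.96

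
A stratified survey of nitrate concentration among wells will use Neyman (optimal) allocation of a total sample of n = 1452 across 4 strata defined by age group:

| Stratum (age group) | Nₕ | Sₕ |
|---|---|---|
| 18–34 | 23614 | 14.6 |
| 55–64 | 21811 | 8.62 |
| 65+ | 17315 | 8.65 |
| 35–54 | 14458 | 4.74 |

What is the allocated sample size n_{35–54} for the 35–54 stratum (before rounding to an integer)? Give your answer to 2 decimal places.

Neyman allocation: nₕ = n·NₕSₕ / Σⱼ NⱼSⱼ.
Σ NⱼSⱼ = 23614·14.6 + 21811·8.62 + 17315·8.65 + 14458·4.74 = 751080.89.
n_{35–54} = 1452·14458·4.74 / 751080.89 = 132.48.

132.48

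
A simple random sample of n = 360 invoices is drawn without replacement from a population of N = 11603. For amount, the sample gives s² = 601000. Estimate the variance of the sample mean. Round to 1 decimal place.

Under SRS without replacement, Var(ȳ) = (1 − f)·s²/n with f = n/N = 360/11603 = 0.03102646.
Var(ȳ) = (1 − 0.03102646)·601000/360 = 0.96897354·1669.4444 = 1617.6475.

1617.6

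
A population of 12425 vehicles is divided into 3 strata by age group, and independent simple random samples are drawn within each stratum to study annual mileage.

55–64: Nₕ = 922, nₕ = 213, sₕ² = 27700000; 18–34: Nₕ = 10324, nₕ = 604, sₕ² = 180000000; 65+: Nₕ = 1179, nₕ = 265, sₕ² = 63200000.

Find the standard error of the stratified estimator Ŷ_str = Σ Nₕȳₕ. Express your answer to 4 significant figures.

5.500 × 10^6

Var(Ŷ_str) = Σₕ Nₕ²(1 − fₕ)sₕ²/nₕ.
55–64: 922²·(1 − 213/922)·27700000/213 = 8.501143 × 10^10.
18–34: 10324²·(1 − 604/10324)·180000000/604 = 2.9905415 × 10^13.
65+: 1179²·(1 − 265/1179)·63200000/265 = 2.5699886 × 10^11.
Sum = 3.0247425 × 10^13.
SE = √(3.0247425 × 10^13) = 5.500 × 10^6.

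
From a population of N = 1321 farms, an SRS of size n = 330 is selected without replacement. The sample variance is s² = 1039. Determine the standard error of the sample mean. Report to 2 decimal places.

Under SRS without replacement, Var(ȳ) = (1 − f)·s²/n with f = n/N = 330/1321 = 0.24981075.
Var(ȳ) = (1 − 0.24981075)·1039/330 = 0.75018925·3.1484848 = 2.3619595.
SE(ȳ) = √(2.3619595) = 1.54.

1.54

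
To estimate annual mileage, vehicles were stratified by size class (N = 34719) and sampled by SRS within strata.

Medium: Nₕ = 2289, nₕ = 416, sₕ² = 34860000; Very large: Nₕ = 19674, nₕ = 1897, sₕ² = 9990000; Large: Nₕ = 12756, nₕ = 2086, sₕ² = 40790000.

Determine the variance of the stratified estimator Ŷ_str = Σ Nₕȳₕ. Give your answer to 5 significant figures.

Var(Ŷ_str) = Σₕ Nₕ²(1 − fₕ)sₕ²/nₕ.
Medium: 2289²·(1 − 416/2289)·34860000/416 = 3.5926724 × 10^11.
Very large: 19674²·(1 − 1897/19674)·9990000/1897 = 1.841829 × 10^12.
Large: 12756²·(1 − 2086/12756)·40790000/2086 = 2.6614501 × 10^12.
Sum = 4.8625463 × 10^12.

4.8625 × 10^12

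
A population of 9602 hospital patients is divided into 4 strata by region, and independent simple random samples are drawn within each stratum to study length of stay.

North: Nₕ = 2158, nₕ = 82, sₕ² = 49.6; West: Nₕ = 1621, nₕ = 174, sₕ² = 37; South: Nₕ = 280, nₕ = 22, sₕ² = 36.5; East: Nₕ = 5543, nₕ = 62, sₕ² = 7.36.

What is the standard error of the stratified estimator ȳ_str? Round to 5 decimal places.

Var(ȳ_str) = Σₕ Wₕ²(1 − fₕ)sₕ²/nₕ with Wₕ = Nₕ/N, N = 9602.
North: Wₕ = 0.22474484; term = 0.22474484²·(1 − 0.03799815)·49.6/82 = 0.029391599.
West: Wₕ = 0.16881900; term = 0.16881900²·(1 − 0.10734115)·37/174 = 0.0054097926.
South: Wₕ = 0.02916059; term = 0.02916059²·(1 − 0.07857143)·36.5/22 = 0.0012999436.
East: Wₕ = 0.57727557; term = 0.57727557²·(1 − 0.01118528)·7.36/62 = 0.039117168.
Sum = 0.075218503.
SE = √(0.075218503) = 0.27426.

0.27426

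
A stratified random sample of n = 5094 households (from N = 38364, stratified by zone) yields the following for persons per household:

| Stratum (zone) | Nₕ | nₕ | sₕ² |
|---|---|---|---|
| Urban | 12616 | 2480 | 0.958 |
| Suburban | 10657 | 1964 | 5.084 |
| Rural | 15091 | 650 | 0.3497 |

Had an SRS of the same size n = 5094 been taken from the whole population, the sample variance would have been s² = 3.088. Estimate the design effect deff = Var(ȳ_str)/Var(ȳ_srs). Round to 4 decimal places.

Var(ȳ_str) = Σ Wₕ²(1−fₕ)sₕ²/nₕ with Wₕ = Nₕ/38364:
  Urban: (12616/38364)²·(1−2480/12616)·0.958/2480 = 3.3562503 × 10^-5
  Suburban: (10657/38364)²·(1−1964/10657)·5.084/1964 = 1.6293746 × 10^-4
  Rural: (15091/38364)²·(1−650/15091)·0.3497/650 = 7.9661742 × 10^-5
  → Var(ȳ_str) = 2.7616171 × 10^-4.
Var(ȳ_srs) = (1 − 5094/38364)·3.088/5094 = 5.2571125 × 10^-4.
deff = (2.7616171 × 10^-4) / (5.2571125 × 10^-4) = 0.5253.

0.5253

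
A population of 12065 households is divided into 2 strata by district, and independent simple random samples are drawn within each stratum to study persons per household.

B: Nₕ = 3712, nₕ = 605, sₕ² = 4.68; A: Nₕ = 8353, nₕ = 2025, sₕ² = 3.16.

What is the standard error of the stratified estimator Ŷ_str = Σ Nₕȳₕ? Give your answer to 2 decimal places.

414.37

Var(Ŷ_str) = Σₕ Nₕ²(1 − fₕ)sₕ²/nₕ.
B: 3712²·(1 − 605/3712)·4.68/605 = 89215.374.
A: 8353²·(1 − 2025/8353)·3.16/2025 = 82484.246.
Sum = 171699.62.
SE = √(171699.62) = 414.37.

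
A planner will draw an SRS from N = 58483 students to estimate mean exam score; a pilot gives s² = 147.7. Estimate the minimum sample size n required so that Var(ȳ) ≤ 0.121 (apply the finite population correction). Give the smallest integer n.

Without fpc, n₀ = s²/D = 147.7/0.121 = 1220.6612.
With fpc, (1 − n/N)·s²/n ≤ D requires n ≥ n₀/(1 + n₀/N) = 1220.6612/(1 + 1220.6612/58483) = 1195.7044.
Rounding up, n = 1196.

1196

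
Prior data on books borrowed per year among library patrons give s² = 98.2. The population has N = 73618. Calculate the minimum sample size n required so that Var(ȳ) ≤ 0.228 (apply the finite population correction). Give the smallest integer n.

429

Without fpc, n₀ = s²/D = 98.2/0.228 = 430.7018.
With fpc, (1 − n/N)·s²/n ≤ D requires n ≥ n₀/(1 + n₀/N) = 430.7018/(1 + 430.7018/73618) = 428.1966.
Rounding up, n = 429.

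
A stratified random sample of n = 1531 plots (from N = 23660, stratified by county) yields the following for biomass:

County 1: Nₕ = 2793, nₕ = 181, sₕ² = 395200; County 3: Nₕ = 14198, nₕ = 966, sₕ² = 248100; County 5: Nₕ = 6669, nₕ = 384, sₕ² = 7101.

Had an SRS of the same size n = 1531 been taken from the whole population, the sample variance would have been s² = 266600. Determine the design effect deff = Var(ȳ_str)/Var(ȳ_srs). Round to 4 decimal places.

0.7124

Var(ȳ_str) = Σ Wₕ²(1−fₕ)sₕ²/nₕ with Wₕ = Nₕ/23660:
  County 1: (2793/23660)²·(1−181/2793)·395200/181 = 28.454633
  County 3: (14198/23660)²·(1−966/14198)·248100/966 = 86.193164
  County 5: (6669/23660)²·(1−384/6669)·7101/384 = 1.3846015
  → Var(ȳ_str) = 116.0324.
Var(ȳ_srs) = (1 − 1531/23660)·266600/1531 = 162.86659.
deff = 116.0324 / 162.86659 = 0.7124.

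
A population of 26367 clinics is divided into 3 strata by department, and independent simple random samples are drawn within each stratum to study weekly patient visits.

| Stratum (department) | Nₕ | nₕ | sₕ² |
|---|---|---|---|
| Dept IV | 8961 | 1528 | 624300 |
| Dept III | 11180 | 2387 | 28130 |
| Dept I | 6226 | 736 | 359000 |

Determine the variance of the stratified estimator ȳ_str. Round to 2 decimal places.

Var(ȳ_str) = Σₕ Wₕ²(1 − fₕ)sₕ²/nₕ with Wₕ = Nₕ/N, N = 26367.
Dept IV: Wₕ = 0.33985664; term = 0.33985664²·(1 − 0.17051668)·624300/1528 = 39.144356.
Dept III: Wₕ = 0.42401487; term = 0.42401487²·(1 − 0.21350626)·28130/2387 = 1.6663827.
Dept I: Wₕ = 0.23612849; term = 0.23612849²·(1 − 0.11821394)·359000/736 = 23.981517.
Sum = 64.792256.

64.79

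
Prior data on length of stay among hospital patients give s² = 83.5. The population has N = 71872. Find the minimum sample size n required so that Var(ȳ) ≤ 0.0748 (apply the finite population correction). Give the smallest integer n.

Without fpc, n₀ = s²/D = 83.5/0.0748 = 1116.3102.
With fpc, (1 − n/N)·s²/n ≤ D requires n ≥ n₀/(1 + n₀/N) = 1116.3102/(1 + 1116.3102/71872) = 1099.2369.
Rounding up, n = 1100.

1100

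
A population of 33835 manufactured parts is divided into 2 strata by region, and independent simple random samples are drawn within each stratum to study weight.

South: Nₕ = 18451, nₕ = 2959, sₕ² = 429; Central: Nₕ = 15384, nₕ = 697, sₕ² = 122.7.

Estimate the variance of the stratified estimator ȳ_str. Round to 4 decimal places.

0.0709

Var(ȳ_str) = Σₕ Wₕ²(1 − fₕ)sₕ²/nₕ with Wₕ = Nₕ/N, N = 33835.
South: Wₕ = 0.54532289; term = 0.54532289²·(1 − 0.16037071)·429/2959 = 0.036199899.
Central: Wₕ = 0.45467711; term = 0.45467711²·(1 − 0.04530681)·122.7/697 = 0.034744158.
Sum = 0.070944057.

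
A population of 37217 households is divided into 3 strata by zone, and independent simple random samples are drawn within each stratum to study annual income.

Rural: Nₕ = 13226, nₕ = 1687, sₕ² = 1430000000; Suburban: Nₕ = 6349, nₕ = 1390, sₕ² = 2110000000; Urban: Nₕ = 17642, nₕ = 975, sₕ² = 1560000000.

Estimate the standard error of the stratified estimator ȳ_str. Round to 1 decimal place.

683.8

Var(ȳ_str) = Σₕ Wₕ²(1 − fₕ)sₕ²/nₕ with Wₕ = Nₕ/N, N = 37217.
Rural: Wₕ = 0.35537523; term = 0.35537523²·(1 − 0.12755179)·1430000000/1687 = 93397.429.
Suburban: Wₕ = 0.17059408; term = 0.17059408²·(1 − 0.21893212)·2110000000/1390 = 34505.185.
Urban: Wₕ = 0.47403068; term = 0.47403068²·(1 − 0.05526584)·1560000000/975 = 339658.52.
Sum = 467561.13.
SE = √(467561.13) = 683.8.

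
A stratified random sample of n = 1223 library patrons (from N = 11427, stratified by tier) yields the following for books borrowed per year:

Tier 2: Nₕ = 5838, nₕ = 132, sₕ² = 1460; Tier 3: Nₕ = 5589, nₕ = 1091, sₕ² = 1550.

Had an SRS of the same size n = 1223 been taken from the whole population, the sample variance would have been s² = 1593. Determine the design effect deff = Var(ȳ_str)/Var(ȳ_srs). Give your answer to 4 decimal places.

2.6611

Var(ȳ_str) = Σ Wₕ²(1−fₕ)sₕ²/nₕ with Wₕ = Nₕ/11427:
  Tier 2: (5838/11427)²·(1−132/5838)·1460/132 = 2.8216967
  Tier 3: (5589/11427)²·(1−1091/5589)·1550/1091 = 0.27352439
  → Var(ȳ_str) = 3.0952211.
Var(ȳ_srs) = (1 − 1223/11427)·1593/1223 = 1.1631281.
deff = 3.0952211 / 1.1631281 = 2.6611.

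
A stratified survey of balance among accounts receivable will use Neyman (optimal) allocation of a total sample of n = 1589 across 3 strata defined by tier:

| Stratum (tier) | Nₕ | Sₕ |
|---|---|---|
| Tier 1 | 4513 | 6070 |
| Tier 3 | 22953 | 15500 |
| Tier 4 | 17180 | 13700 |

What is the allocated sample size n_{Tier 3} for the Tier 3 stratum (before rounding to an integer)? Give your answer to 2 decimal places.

913.97

Neyman allocation: nₕ = n·NₕSₕ / Σⱼ NⱼSⱼ.
Σ NⱼSⱼ = 4513·6070 + 22953·15500 + 17180·13700 = 6.1853141 × 10^8.
n_{Tier 3} = 1589·22953·15500 / (6.1853141 × 10^8) = 913.97.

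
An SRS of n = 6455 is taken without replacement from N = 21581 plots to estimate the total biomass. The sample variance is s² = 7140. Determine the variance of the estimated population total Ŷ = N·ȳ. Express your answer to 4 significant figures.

3.611 × 10^8

Var(Ŷ) = N²·Var(ȳ) = N²·(1 − n/N)·s²/n.
f = 6455/21581 = 0.29910569; Var(ȳ) = 0.70089431·7140/6455 = 0.77527271.
Var(Ŷ) = 21581² · 0.77527271 = 3.6107517 × 10^8.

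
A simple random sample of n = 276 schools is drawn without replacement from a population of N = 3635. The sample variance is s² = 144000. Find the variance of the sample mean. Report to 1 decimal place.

Under SRS without replacement, Var(ȳ) = (1 − f)·s²/n with f = n/N = 276/3635 = 0.07592847.
Var(ȳ) = (1 − 0.07592847)·144000/276 = 0.92407153·521.73913 = 482.12427.

482.1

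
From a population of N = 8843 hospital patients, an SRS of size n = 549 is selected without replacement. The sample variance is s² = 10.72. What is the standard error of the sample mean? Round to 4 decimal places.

Under SRS without replacement, Var(ȳ) = (1 − f)·s²/n with f = n/N = 549/8843 = 0.06208300.
Var(ȳ) = (1 − 0.06208300)·10.72/549 = 0.93791700·0.019526412 = 0.018314153.
SE(ȳ) = √(0.018314153) = 0.1353.

0.1353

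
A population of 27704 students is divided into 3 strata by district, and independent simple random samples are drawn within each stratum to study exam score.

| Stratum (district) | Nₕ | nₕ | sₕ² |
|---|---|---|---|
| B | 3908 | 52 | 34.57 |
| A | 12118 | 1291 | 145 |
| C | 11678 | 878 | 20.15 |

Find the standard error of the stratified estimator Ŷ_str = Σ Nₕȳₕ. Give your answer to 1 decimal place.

Var(Ŷ_str) = Σₕ Nₕ²(1 − fₕ)sₕ²/nₕ.
B: 3908²·(1 − 52/3908)·34.57/52 = 1.0018152 × 10^7.
A: 12118²·(1 − 1291/12118)·145/1291 = 1.4736042 × 10^7.
C: 11678²·(1 − 878/11678)·20.15/878 = 2.8944947 × 10^6.
Sum = 2.7648689 × 10^7.
SE = √(2.7648689 × 10^7) = 5258.2.

5258.2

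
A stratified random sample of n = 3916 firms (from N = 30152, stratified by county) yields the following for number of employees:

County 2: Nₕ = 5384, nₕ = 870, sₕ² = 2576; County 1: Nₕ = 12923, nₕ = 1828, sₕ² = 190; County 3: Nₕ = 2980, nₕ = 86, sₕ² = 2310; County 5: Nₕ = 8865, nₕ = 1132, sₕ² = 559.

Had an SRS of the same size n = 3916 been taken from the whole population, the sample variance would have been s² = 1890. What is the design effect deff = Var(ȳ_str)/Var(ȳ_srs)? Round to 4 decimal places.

0.9229

Var(ȳ_str) = Σ Wₕ²(1−fₕ)sₕ²/nₕ with Wₕ = Nₕ/30152:
  County 2: (5384/30152)²·(1−870/5384)·2576/870 = 0.079151831
  County 1: (12923/30152)²·(1−1828/12923)·190/1828 = 0.016392146
  County 3: (2980/30152)²·(1−86/2980)·2310/86 = 0.25479803
  County 5: (8865/30152)²·(1−1132/8865)·559/1132 = 0.037235731
  → Var(ȳ_str) = 0.38757774.
Var(ȳ_srs) = (1 − 3916/30152)·1890/3916 = 0.41995293.
deff = 0.38757774 / 0.41995293 = 0.9229.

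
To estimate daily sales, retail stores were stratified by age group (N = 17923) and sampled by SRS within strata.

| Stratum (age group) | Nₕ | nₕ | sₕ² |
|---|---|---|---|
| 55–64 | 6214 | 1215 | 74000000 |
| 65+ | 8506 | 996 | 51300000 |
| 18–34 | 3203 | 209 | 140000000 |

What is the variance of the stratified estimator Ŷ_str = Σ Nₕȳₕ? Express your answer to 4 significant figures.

1.161 × 10^13

Var(Ŷ_str) = Σₕ Nₕ²(1 − fₕ)sₕ²/nₕ.
55–64: 6214²·(1 − 1215/6214)·74000000/1215 = 1.8919508 × 10^12.
65+: 8506²·(1 − 996/8506)·51300000/996 = 3.2902079 × 10^12.
18–34: 3203²·(1 − 209/3203)·140000000/209 = 6.4237774 × 10^12.
Sum = 1.1605936 × 10^13.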